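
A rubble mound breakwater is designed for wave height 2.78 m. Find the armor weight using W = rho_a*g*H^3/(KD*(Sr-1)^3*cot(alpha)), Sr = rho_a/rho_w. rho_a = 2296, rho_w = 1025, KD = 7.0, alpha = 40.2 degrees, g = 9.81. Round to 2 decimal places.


Sr = rho_a / rho_w = 2296 / 1025 = 2.240000
(Sr - 1) = 1.240000
(Sr - 1)^3 = 1.906624
cot(40.2) = 1 / tan(40.2) = 1 / 0.845066 = 1.183340
Numerator = 2296 * 9.81 * 2.78^3 = 483921.9025
Denominator = 7.0 * 1.906624 * 1.183340 = 15.793294
W = 483921.9025 / 15.793294
W = 30640.97 N

30640.97


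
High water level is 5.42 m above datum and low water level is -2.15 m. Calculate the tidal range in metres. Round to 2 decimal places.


Tidal range = High water - Low water
Tidal range = 5.42 - (-2.15)
Tidal range = 7.57 m

7.57


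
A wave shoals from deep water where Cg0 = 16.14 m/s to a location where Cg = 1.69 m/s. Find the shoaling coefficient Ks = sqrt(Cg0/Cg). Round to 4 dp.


Ks = sqrt(Cg0 / Cg)
Ks = sqrt(16.14 / 1.69)
Ks = sqrt(9.5503)
Ks = 3.0904

3.0904


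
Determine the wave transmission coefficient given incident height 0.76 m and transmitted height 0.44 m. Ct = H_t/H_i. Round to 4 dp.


Ct = H_t / H_i
Ct = 0.44 / 0.76
Ct = 0.5789

0.5789


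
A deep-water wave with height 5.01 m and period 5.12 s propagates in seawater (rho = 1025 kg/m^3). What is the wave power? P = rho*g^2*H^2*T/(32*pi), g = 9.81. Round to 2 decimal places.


P = rho * g^2 * H^2 * T / (32 * pi)
P = 1025 * 9.81^2 * 5.01^2 * 5.12 / (32 * pi)
P = 1025 * 96.2361 * 25.1001 * 5.12 / 100.53096
P = 126097.78 W/m

126097.78


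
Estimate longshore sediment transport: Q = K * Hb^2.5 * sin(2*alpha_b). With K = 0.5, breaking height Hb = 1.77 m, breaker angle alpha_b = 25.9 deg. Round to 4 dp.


Q = K * Hb^2.5 * sin(2 * alpha_b)
Hb^2.5 = 1.77^2.5 = 4.168052
sin(2 * 25.9) = sin(51.8) = 0.785857
Q = 0.5 * 4.168052 * 0.785857
Q = 1.6377 m^3/s

1.6377


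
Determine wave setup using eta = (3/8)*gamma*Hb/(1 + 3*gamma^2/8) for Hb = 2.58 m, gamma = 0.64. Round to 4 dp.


eta = (3/8) * gamma * Hb / (1 + 3*gamma^2/8)
Numerator = (3/8) * 0.64 * 2.58 = 0.619200
Denominator = 1 + 3*0.64^2/8 = 1 + 0.153600 = 1.153600
eta = 0.619200 / 1.153600
eta = 0.5368 m

0.5368


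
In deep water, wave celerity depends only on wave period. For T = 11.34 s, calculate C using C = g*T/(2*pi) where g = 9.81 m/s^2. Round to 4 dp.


We use the deep-water celerity formula:
C = g * T / (2 * pi)
C = 9.81 * 11.34 / (2 * 3.14159...)
C = 111.245400 / 6.283185
C = 17.7053 m/s

17.7053


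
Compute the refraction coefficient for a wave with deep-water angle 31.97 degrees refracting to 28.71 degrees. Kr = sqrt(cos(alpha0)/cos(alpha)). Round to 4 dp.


Kr = sqrt(cos(alpha0) / cos(alpha))
cos(31.97) = 0.848325
cos(28.71) = 0.877062
Kr = sqrt(0.848325 / 0.877062)
Kr = sqrt(0.967235)
Kr = 0.9835

0.9835


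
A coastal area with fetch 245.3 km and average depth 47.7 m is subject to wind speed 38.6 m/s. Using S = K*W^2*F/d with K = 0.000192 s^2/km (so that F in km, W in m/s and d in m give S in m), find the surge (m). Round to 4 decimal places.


S = K * W^2 * F / d
W^2 = 38.6^2 = 1489.96
S = 0.000192 * 1489.96 * 245.3 / 47.7
Numerator = 0.000192 * 1489.96 * 245.3 = 70.173540
S = 70.173540 / 47.7 = 1.4711 m

1.4711


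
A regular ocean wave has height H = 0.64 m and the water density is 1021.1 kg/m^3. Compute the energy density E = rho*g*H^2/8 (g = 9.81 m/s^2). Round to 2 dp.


E = (1/8) * rho * g * H^2
E = (1/8) * 1021.1 * 9.81 * 0.64^2
E = 0.125 * 1021.1 * 9.81 * 0.4096
E = 512.87 J/m^2

512.87


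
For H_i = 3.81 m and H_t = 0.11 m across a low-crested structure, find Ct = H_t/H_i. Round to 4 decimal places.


Ct = H_t / H_i
Ct = 0.11 / 3.81
Ct = 0.0289

0.0289


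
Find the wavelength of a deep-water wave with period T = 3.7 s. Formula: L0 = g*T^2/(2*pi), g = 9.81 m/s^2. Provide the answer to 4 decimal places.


L0 = g * T^2 / (2 * pi)
L0 = 9.81 * 3.7^2 / (2 * pi)
L0 = 9.81 * 13.6900 / 6.28319
L0 = 134.2989 / 6.28319
L0 = 21.3743 m

21.3743


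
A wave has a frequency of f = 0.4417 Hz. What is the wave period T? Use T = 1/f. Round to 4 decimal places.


T = 1 / f
T = 1 / 0.4417
T = 2.2640 s

2.2640


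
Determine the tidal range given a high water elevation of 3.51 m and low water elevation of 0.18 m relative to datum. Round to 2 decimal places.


Tidal range = High water - Low water
Tidal range = 3.51 - (0.18)
Tidal range = 3.33 m

3.33


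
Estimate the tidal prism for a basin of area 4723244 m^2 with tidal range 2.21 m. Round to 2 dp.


Tidal prism = Area * Tidal range
P = 4723244 * 2.21
P = 10438369.24 m^3

10438369.24


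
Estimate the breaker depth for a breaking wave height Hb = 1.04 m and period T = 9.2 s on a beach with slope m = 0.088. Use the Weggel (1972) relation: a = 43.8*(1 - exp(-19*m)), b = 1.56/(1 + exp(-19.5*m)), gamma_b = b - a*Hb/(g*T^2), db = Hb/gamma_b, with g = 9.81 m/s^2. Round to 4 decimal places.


a = 43.8 * (1 - exp(-19 * m))
exp(-19 * 0.088) = exp(-1.6720) = 0.187871
a = 43.8 * (1 - 0.187871) = 35.571252
b = 1.56 / (1 + exp(-19.5 * m))
exp(-19.5 * 0.088) = exp(-1.7160) = 0.179784
b = 1.56 / (1 + 0.179784) = 1.322276
Hb / (g * T^2) = 1.04 / (9.81 * 9.2^2) = 1.04 / 830.3184 = 0.00125253
gamma_b = b - a * Hb/(g*T^2) = 1.322276 - 35.571252 * 0.00125253 = 1.277722
db = Hb / gamma_b = 1.04 / 1.277722
db = 0.8139 m

0.8139


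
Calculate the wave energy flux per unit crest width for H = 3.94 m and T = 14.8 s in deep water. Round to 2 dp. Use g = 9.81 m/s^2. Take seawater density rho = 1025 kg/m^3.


P = rho * g^2 * H^2 * T / (32 * pi)
P = 1025 * 9.81^2 * 3.94^2 * 14.8 / (32 * pi)
P = 1025 * 96.2361 * 15.5236 * 14.8 / 100.53096
P = 225432.32 W/m

225432.32


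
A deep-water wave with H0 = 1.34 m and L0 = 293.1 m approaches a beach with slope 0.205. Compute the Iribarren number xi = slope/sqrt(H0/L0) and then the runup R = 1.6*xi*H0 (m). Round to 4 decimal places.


xi = slope / sqrt(H0/L0)
H0/L0 = 1.34/293.1 = 0.004572
sqrt(0.004572) = 0.067615
xi = 0.205 / 0.067615 = 3.031862
R = 1.6 * xi * H0 = 1.6 * 3.031862 * 1.34
R = 6.5003 m

6.5003


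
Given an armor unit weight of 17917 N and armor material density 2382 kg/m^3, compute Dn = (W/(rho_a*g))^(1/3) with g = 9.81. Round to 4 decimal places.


V = W / (rho_a * g)
V = 17917 / (2382 * 9.81)
V = 17917 / 23367.42
V = 0.766751 m^3
Dn = V^(1/3) = 0.766751^(1/3)
Dn = 0.9153 m

0.9153


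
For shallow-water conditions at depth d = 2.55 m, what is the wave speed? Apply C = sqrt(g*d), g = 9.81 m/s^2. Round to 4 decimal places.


Using the shallow-water approximation:
C = sqrt(g * d) = sqrt(9.81 * 2.55)
C = sqrt(25.0155)
C = 5.0015 m/s

5.0015


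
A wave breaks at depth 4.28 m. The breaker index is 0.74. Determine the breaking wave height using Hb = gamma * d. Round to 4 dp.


Hb = gamma * d
Hb = 0.74 * 4.28
Hb = 3.1672 m

3.1672


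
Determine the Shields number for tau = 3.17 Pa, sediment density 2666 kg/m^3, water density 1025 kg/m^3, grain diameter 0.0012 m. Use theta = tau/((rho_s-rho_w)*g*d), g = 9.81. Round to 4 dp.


theta = tau / ((rho_s - rho_w) * g * d)
rho_s - rho_w = 2666 - 1025 = 1641
Denominator = 1641 * 9.81 * 0.0012 = 19.317852
theta = 3.17 / 19.317852
theta = 0.1641

0.1641


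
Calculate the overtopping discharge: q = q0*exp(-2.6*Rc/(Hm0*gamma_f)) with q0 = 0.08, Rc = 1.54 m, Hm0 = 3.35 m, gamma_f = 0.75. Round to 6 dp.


q = q0 * exp(-2.6 * Rc / (Hm0 * gamma_f))
Exponent = -2.6 * 1.54 / (3.35 * 0.75)
= -2.6 * 1.54 / 2.5125
= -1.593632
exp(-1.593632) = 0.203186
q = 0.08 * 0.203186
q = 0.016255 m^3/s/m

0.016255


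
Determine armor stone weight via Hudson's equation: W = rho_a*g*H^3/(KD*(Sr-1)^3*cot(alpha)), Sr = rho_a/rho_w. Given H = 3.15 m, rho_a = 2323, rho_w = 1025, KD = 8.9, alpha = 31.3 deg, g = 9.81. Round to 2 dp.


Sr = rho_a / rho_w = 2323 / 1025 = 2.266341
(Sr - 1) = 1.266341
(Sr - 1)^3 = 2.030731
cot(31.3) = 1 / tan(31.3) = 1 / 0.608010 = 1.644711
Numerator = 2323 * 9.81 * 3.15^3 = 712278.5707
Denominator = 8.9 * 2.030731 * 1.644711 = 29.725701
W = 712278.5707 / 29.725701
W = 23961.71 N

23961.71


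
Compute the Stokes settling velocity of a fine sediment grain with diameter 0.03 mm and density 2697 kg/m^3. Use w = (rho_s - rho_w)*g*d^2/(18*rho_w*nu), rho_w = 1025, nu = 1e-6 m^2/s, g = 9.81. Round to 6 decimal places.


w = (rho_s - rho_w) * g * d^2 / (18 * rho_w * nu)
d = 0.03 mm = 0.000030 m
rho_s - rho_w = 2697 - 1025 = 1672
Numerator = 1672 * 9.81 * (0.000030)^2 = 0.000014762088
Denominator = 18 * 1025 * 1e-6 = 0.018450
w = 0.000800 m/s

0.000800


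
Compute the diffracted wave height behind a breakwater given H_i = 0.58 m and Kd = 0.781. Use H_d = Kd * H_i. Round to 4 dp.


H_d = Kd * H_i
H_d = 0.781 * 0.58
H_d = 0.4530 m

0.4530


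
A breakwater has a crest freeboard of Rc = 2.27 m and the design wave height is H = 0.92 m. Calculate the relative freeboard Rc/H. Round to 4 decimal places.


Relative freeboard = Rc / H
= 2.27 / 0.92
= 2.4674

2.4674


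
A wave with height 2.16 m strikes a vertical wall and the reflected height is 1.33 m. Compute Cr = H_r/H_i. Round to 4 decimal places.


Cr = H_r / H_i
Cr = 1.33 / 2.16
Cr = 0.6157

0.6157


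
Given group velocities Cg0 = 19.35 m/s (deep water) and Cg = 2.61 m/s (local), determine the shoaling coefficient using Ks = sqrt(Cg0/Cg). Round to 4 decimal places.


Ks = sqrt(Cg0 / Cg)
Ks = sqrt(19.35 / 2.61)
Ks = sqrt(7.4138)
Ks = 2.7228

2.7228


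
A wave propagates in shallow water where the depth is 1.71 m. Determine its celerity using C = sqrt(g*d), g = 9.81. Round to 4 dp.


Using the shallow-water approximation:
C = sqrt(g * d) = sqrt(9.81 * 1.71)
C = sqrt(16.7751)
C = 4.0957 m/s

4.0957


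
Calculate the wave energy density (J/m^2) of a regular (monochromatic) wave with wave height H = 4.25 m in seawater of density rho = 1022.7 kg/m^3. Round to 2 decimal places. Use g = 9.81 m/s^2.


E = (1/8) * rho * g * H^2
E = (1/8) * 1022.7 * 9.81 * 4.25^2
E = 0.125 * 1022.7 * 9.81 * 18.0625
E = 22651.93 J/m^2

22651.93


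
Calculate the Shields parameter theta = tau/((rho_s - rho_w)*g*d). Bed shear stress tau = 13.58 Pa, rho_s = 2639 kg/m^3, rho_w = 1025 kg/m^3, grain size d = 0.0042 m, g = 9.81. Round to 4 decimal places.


theta = tau / ((rho_s - rho_w) * g * d)
rho_s - rho_w = 2639 - 1025 = 1614
Denominator = 1614 * 9.81 * 0.0042 = 66.500028
theta = 13.58 / 66.500028
theta = 0.2042

0.2042


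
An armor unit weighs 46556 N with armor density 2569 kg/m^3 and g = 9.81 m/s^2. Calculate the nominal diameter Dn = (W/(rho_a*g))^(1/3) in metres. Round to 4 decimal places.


V = W / (rho_a * g)
V = 46556 / (2569 * 9.81)
V = 46556 / 25201.89
V = 1.847322 m^3
Dn = V^(1/3) = 1.847322^(1/3)
Dn = 1.2270 m

1.2270


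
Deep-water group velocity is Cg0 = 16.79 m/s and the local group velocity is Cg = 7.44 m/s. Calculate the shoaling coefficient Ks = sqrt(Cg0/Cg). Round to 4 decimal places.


Ks = sqrt(Cg0 / Cg)
Ks = sqrt(16.79 / 7.44)
Ks = sqrt(2.2567)
Ks = 1.5022

1.5022


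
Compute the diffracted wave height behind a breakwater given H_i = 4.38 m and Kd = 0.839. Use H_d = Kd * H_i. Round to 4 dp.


H_d = Kd * H_i
H_d = 0.839 * 4.38
H_d = 3.6748 m

3.6748


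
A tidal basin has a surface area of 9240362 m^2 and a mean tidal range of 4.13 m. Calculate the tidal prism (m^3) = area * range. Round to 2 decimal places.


Tidal prism = Area * Tidal range
P = 9240362 * 4.13
P = 38162695.06 m^3

38162695.06


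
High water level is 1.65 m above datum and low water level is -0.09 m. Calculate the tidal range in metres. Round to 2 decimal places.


Tidal range = High water - Low water
Tidal range = 1.65 - (-0.09)
Tidal range = 1.74 m

1.74


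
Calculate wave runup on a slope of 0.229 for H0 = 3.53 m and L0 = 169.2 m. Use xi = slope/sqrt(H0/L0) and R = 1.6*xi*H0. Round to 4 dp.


xi = slope / sqrt(H0/L0)
H0/L0 = 3.53/169.2 = 0.020863
sqrt(0.020863) = 0.144440
xi = 0.229 / 0.144440 = 1.585435
R = 1.6 * xi * H0 = 1.6 * 1.585435 * 3.53
R = 8.9545 m

8.9545


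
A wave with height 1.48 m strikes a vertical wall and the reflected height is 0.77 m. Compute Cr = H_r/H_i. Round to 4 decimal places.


Cr = H_r / H_i
Cr = 0.77 / 1.48
Cr = 0.5203

0.5203


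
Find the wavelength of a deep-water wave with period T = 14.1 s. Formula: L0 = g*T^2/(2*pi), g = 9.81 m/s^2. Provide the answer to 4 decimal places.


L0 = g * T^2 / (2 * pi)
L0 = 9.81 * 14.1^2 / (2 * pi)
L0 = 9.81 * 198.8100 / 6.28319
L0 = 1950.3261 / 6.28319
L0 = 310.4040 m

310.4040


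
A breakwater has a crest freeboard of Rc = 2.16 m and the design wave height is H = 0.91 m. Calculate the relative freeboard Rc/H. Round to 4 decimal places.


Relative freeboard = Rc / H
= 2.16 / 0.91
= 2.3736

2.3736


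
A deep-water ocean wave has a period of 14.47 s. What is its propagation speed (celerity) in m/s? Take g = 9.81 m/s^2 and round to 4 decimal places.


We use the deep-water celerity formula:
C = g * T / (2 * pi)
C = 9.81 * 14.47 / (2 * 3.14159...)
C = 141.950700 / 6.283185
C = 22.5922 m/s

22.5922


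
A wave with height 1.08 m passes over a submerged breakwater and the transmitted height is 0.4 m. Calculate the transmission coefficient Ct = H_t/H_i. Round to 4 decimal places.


Ct = H_t / H_i
Ct = 0.4 / 1.08
Ct = 0.3704

0.3704


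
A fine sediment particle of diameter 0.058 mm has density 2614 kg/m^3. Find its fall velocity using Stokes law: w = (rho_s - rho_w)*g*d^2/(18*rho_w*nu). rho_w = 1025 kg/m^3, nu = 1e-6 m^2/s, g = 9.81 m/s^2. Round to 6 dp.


w = (rho_s - rho_w) * g * d^2 / (18 * rho_w * nu)
d = 0.058 mm = 0.000058 m
rho_s - rho_w = 2614 - 1025 = 1589
Numerator = 1589 * 9.81 * (0.000058)^2 = 0.000052438335
Denominator = 18 * 1025 * 1e-6 = 0.018450
w = 0.002842 m/s

0.002842


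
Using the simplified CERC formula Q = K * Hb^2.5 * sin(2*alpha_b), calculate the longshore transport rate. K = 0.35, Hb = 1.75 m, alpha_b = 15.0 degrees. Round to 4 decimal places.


Q = K * Hb^2.5 * sin(2 * alpha_b)
Hb^2.5 = 1.75^2.5 = 4.051307
sin(2 * 15.0) = sin(30.0) = 0.500000
Q = 0.35 * 4.051307 * 0.500000
Q = 0.7090 m^3/s

0.7090


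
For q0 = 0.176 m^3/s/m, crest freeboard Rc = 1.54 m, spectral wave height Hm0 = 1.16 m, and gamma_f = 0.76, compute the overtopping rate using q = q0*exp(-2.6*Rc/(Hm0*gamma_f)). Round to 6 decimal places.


q = q0 * exp(-2.6 * Rc / (Hm0 * gamma_f))
Exponent = -2.6 * 1.54 / (1.16 * 0.76)
= -2.6 * 1.54 / 0.8816
= -4.541742
exp(-4.541742) = 0.010655
q = 0.176 * 0.010655
q = 0.001875 m^3/s/m

0.001875


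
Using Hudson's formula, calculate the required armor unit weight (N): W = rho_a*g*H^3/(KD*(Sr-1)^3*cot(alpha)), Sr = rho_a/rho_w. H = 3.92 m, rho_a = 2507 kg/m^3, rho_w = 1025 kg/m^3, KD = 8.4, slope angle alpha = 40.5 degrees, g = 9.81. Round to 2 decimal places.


Sr = rho_a / rho_w = 2507 / 1025 = 2.445854
(Sr - 1) = 1.445854
(Sr - 1)^3 = 3.022547
cot(40.5) = 1 / tan(40.5) = 1 / 0.854081 = 1.170850
Numerator = 2507 * 9.81 * 3.92^3 = 1481431.3891
Denominator = 8.4 * 3.022547 * 1.170850 = 29.727159
W = 1481431.3891 / 29.727159
W = 49834.27 N

49834.27


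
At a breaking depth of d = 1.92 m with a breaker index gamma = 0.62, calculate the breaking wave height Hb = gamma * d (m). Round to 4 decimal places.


Hb = gamma * d
Hb = 0.62 * 1.92
Hb = 1.1904 m

1.1904


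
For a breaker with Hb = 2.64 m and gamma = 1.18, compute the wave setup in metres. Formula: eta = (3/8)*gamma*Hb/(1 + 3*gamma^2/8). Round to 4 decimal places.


eta = (3/8) * gamma * Hb / (1 + 3*gamma^2/8)
Numerator = (3/8) * 1.18 * 2.64 = 1.168200
Denominator = 1 + 3*1.18^2/8 = 1 + 0.522150 = 1.522150
eta = 1.168200 / 1.522150
eta = 0.7675 m

0.7675


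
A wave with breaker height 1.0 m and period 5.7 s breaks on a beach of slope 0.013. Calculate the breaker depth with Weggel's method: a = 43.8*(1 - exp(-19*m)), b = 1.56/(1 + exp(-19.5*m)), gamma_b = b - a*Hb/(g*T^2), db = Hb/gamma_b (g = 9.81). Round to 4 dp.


a = 43.8 * (1 - exp(-19 * m))
exp(-19 * 0.013) = exp(-0.2470) = 0.781141
a = 43.8 * (1 - 0.781141) = 9.586038
b = 1.56 / (1 + exp(-19.5 * m))
exp(-19.5 * 0.013) = exp(-0.2535) = 0.776080
b = 1.56 / (1 + 0.776080) = 0.878339
Hb / (g * T^2) = 1.0 / (9.81 * 5.7^2) = 1.0 / 318.7269 = 0.00313748
gamma_b = b - a * Hb/(g*T^2) = 0.878339 - 9.586038 * 0.00313748 = 0.848263
db = Hb / gamma_b = 1.0 / 0.848263
db = 1.1789 m

1.1789


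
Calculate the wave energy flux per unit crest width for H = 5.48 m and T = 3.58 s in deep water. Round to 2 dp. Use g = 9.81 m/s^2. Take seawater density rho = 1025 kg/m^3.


P = rho * g^2 * H^2 * T / (32 * pi)
P = 1025 * 9.81^2 * 5.48^2 * 3.58 / (32 * pi)
P = 1025 * 96.2361 * 30.0304 * 3.58 / 100.53096
P = 105488.76 W/m

105488.76


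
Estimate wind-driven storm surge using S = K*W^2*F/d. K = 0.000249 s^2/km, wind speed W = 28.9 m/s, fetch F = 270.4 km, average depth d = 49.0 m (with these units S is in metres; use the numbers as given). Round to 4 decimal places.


S = K * W^2 * F / d
W^2 = 28.9^2 = 835.21
S = 0.000249 * 835.21 * 270.4 / 49.0
Numerator = 0.000249 * 835.21 * 270.4 = 56.234355
S = 56.234355 / 49.0 = 1.1476 m

1.1476


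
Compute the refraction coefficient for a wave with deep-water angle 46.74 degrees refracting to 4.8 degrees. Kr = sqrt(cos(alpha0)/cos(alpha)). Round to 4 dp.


Kr = sqrt(cos(alpha0) / cos(alpha))
cos(46.74) = 0.685310
cos(4.8) = 0.996493
Kr = sqrt(0.685310 / 0.996493)
Kr = sqrt(0.687722)
Kr = 0.8293

0.8293


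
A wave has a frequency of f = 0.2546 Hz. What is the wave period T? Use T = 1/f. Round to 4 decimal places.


T = 1 / f
T = 1 / 0.2546
T = 3.9277 s

3.9277


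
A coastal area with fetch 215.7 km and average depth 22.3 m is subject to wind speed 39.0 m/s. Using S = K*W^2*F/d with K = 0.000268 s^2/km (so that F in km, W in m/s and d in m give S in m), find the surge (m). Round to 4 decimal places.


S = K * W^2 * F / d
W^2 = 39.0^2 = 1521.00
S = 0.000268 * 1521.00 * 215.7 / 22.3
Numerator = 0.000268 * 1521.00 * 215.7 = 87.925360
S = 87.925360 / 22.3 = 3.9428 m

3.9428


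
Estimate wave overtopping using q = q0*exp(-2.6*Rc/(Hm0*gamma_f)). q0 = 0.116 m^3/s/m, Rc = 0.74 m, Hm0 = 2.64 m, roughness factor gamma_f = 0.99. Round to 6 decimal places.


q = q0 * exp(-2.6 * Rc / (Hm0 * gamma_f))
Exponent = -2.6 * 0.74 / (2.64 * 0.99)
= -2.6 * 0.74 / 2.6136
= -0.736149
exp(-0.736149) = 0.478955
q = 0.116 * 0.478955
q = 0.055559 m^3/s/m

0.055559


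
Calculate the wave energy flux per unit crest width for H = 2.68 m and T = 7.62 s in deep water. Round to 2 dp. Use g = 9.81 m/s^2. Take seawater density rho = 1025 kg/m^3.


P = rho * g^2 * H^2 * T / (32 * pi)
P = 1025 * 9.81^2 * 2.68^2 * 7.62 / (32 * pi)
P = 1025 * 96.2361 * 7.1824 * 7.62 / 100.53096
P = 53701.52 W/m

53701.52


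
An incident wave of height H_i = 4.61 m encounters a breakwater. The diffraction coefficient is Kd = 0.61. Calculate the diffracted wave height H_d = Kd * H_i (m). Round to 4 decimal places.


H_d = Kd * H_i
H_d = 0.61 * 4.61
H_d = 2.8121 m

2.8121


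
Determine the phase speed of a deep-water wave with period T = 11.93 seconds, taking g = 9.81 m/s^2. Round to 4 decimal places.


We use the deep-water celerity formula:
C = g * T / (2 * pi)
C = 9.81 * 11.93 / (2 * 3.14159...)
C = 117.033300 / 6.283185
C = 18.6264 m/s

18.6264


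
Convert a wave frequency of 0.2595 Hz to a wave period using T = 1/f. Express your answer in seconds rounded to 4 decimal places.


T = 1 / f
T = 1 / 0.2595
T = 3.8536 s

3.8536


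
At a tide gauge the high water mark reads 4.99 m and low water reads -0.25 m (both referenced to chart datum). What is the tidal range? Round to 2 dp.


Tidal range = High water - Low water
Tidal range = 4.99 - (-0.25)
Tidal range = 5.24 m

5.24


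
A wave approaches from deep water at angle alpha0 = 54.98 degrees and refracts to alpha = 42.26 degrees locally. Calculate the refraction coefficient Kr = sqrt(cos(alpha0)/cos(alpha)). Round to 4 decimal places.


Kr = sqrt(cos(alpha0) / cos(alpha))
cos(54.98) = 0.573862
cos(42.26) = 0.740101
Kr = sqrt(0.573862 / 0.740101)
Kr = sqrt(0.775384)
Kr = 0.8806

0.8806


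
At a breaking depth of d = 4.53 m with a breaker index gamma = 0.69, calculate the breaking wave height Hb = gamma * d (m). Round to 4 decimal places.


Hb = gamma * d
Hb = 0.69 * 4.53
Hb = 3.1257 m

3.1257


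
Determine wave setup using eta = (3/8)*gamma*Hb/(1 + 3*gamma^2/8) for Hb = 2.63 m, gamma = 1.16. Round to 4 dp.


eta = (3/8) * gamma * Hb / (1 + 3*gamma^2/8)
Numerator = (3/8) * 1.16 * 2.63 = 1.144050
Denominator = 1 + 3*1.16^2/8 = 1 + 0.504600 = 1.504600
eta = 1.144050 / 1.504600
eta = 0.7604 m

0.7604


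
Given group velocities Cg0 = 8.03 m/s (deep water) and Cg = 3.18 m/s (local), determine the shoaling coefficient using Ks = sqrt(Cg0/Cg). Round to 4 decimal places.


Ks = sqrt(Cg0 / Cg)
Ks = sqrt(8.03 / 3.18)
Ks = sqrt(2.5252)
Ks = 1.5891

1.5891


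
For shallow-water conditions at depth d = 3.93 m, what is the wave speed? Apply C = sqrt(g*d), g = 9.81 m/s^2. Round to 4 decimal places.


Using the shallow-water approximation:
C = sqrt(g * d) = sqrt(9.81 * 3.93)
C = sqrt(38.5533)
C = 6.2091 m/s

6.2091


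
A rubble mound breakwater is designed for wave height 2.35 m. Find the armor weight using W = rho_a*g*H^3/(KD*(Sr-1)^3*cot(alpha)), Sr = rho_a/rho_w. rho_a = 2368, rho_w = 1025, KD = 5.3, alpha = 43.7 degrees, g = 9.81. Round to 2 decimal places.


Sr = rho_a / rho_w = 2368 / 1025 = 2.310244
(Sr - 1) = 1.310244
(Sr - 1)^3 = 2.249347
cot(43.7) = 1 / tan(43.7) = 1 / 0.955621 = 1.046440
Numerator = 2368 * 9.81 * 2.35^3 = 301477.0745
Denominator = 5.3 * 2.249347 * 1.046440 = 12.475178
W = 301477.0745 / 12.475178
W = 24166.15 N

24166.15


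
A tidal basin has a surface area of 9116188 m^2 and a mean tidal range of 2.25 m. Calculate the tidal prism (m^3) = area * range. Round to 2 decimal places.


Tidal prism = Area * Tidal range
P = 9116188 * 2.25
P = 20511423.00 m^3

20511423.00


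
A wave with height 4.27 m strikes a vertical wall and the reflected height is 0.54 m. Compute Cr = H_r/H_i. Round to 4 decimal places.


Cr = H_r / H_i
Cr = 0.54 / 4.27
Cr = 0.1265

0.1265


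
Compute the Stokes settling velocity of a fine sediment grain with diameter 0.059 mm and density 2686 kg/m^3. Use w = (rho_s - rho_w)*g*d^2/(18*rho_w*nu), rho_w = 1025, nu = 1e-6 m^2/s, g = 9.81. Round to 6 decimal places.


w = (rho_s - rho_w) * g * d^2 / (18 * rho_w * nu)
d = 0.059 mm = 0.000059 m
rho_s - rho_w = 2686 - 1025 = 1661
Numerator = 1661 * 9.81 * (0.000059)^2 = 0.000056720841
Denominator = 18 * 1025 * 1e-6 = 0.018450
w = 0.003074 m/s

0.003074


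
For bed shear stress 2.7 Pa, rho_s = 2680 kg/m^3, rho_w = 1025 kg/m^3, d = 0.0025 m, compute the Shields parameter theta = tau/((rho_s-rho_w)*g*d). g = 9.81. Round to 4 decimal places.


theta = tau / ((rho_s - rho_w) * g * d)
rho_s - rho_w = 2680 - 1025 = 1655
Denominator = 1655 * 9.81 * 0.0025 = 40.588875
theta = 2.7 / 40.588875
theta = 0.0665

0.0665


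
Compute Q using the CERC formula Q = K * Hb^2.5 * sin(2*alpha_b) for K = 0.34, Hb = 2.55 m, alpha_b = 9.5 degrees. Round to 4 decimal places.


Q = K * Hb^2.5 * sin(2 * alpha_b)
Hb^2.5 = 2.55^2.5 = 10.383660
sin(2 * 9.5) = sin(19.0) = 0.325568
Q = 0.34 * 10.383660 * 0.325568
Q = 1.1494 m^3/s

1.1494


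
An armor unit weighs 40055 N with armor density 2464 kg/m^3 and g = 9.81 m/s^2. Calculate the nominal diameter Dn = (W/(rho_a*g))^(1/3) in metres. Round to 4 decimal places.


V = W / (rho_a * g)
V = 40055 / (2464 * 9.81)
V = 40055 / 24171.84
V = 1.657094 m^3
Dn = V^(1/3) = 1.657094^(1/3)
Dn = 1.1834 m

1.1834


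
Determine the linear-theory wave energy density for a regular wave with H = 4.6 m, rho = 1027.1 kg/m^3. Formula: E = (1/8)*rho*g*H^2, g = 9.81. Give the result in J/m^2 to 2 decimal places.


E = (1/8) * rho * g * H^2
E = (1/8) * 1027.1 * 9.81 * 4.6^2
E = 0.125 * 1027.1 * 9.81 * 21.1600
E = 26650.63 J/m^2

26650.63


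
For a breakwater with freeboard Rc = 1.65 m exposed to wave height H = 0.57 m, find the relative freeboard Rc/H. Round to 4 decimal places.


Relative freeboard = Rc / H
= 1.65 / 0.57
= 2.8947

2.8947


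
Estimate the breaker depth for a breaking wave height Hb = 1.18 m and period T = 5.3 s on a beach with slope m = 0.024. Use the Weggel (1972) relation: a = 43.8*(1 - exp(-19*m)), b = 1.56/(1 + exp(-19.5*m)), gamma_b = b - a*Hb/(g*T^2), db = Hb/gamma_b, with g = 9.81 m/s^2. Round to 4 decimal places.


a = 43.8 * (1 - exp(-19 * m))
exp(-19 * 0.024) = exp(-0.4560) = 0.633814
a = 43.8 * (1 - 0.633814) = 16.038954
b = 1.56 / (1 + exp(-19.5 * m))
exp(-19.5 * 0.024) = exp(-0.4680) = 0.626254
b = 1.56 / (1 + 0.626254) = 0.959260
Hb / (g * T^2) = 1.18 / (9.81 * 5.3^2) = 1.18 / 275.5629 = 0.00428214
gamma_b = b - a * Hb/(g*T^2) = 0.959260 - 16.038954 * 0.00428214 = 0.890579
db = Hb / gamma_b = 1.18 / 0.890579
db = 1.3250 m

1.3250


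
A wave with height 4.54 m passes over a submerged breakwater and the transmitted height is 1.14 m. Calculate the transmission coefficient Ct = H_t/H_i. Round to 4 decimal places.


Ct = H_t / H_i
Ct = 1.14 / 4.54
Ct = 0.2511

0.2511


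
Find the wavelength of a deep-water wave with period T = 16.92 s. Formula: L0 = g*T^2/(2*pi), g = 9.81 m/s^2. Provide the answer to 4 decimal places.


L0 = g * T^2 / (2 * pi)
L0 = 9.81 * 16.92^2 / (2 * pi)
L0 = 9.81 * 286.2864 / 6.28319
L0 = 2808.4696 / 6.28319
L0 = 446.9818 m

446.9818


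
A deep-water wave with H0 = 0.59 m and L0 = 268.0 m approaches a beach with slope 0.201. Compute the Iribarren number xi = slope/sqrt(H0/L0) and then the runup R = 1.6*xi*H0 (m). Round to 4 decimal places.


xi = slope / sqrt(H0/L0)
H0/L0 = 0.59/268.0 = 0.002201
sqrt(0.002201) = 0.046920
xi = 0.201 / 0.046920 = 4.283881
R = 1.6 * xi * H0 = 1.6 * 4.283881 * 0.59
R = 4.0440 m

4.0440


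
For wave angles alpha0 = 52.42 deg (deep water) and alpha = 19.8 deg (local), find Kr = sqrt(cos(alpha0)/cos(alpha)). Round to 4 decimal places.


Kr = sqrt(cos(alpha0) / cos(alpha))
cos(52.42) = 0.609869
cos(19.8) = 0.940881
Kr = sqrt(0.609869 / 0.940881)
Kr = sqrt(0.648189)
Kr = 0.8051

0.8051


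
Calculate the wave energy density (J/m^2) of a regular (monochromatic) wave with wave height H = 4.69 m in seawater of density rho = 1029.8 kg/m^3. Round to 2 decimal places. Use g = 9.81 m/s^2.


E = (1/8) * rho * g * H^2
E = (1/8) * 1029.8 * 9.81 * 4.69^2
E = 0.125 * 1029.8 * 9.81 * 21.9961
E = 27776.50 J/m^2

27776.50


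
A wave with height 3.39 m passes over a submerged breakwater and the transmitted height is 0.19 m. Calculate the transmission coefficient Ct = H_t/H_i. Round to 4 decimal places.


Ct = H_t / H_i
Ct = 0.19 / 3.39
Ct = 0.0560

0.0560


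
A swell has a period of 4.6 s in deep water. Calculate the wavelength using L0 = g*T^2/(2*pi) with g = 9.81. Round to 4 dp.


L0 = g * T^2 / (2 * pi)
L0 = 9.81 * 4.6^2 / (2 * pi)
L0 = 9.81 * 21.1600 / 6.28319
L0 = 207.5796 / 6.28319
L0 = 33.0373 m

33.0373


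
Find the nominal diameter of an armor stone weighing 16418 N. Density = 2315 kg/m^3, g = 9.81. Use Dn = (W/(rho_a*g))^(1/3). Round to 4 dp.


V = W / (rho_a * g)
V = 16418 / (2315 * 9.81)
V = 16418 / 22710.15
V = 0.722937 m^3
Dn = V^(1/3) = 0.722937^(1/3)
Dn = 0.8975 m

0.8975


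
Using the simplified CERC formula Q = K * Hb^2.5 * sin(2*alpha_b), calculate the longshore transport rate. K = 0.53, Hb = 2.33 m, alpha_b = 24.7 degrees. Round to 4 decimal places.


Q = K * Hb^2.5 * sin(2 * alpha_b)
Hb^2.5 = 2.33^2.5 = 8.286856
sin(2 * 24.7) = sin(49.4) = 0.759271
Q = 0.53 * 8.286856 * 0.759271
Q = 3.3347 m^3/s

3.3347


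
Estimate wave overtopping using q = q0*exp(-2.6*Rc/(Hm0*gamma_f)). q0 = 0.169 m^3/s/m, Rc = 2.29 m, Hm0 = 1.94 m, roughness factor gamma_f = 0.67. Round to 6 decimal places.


q = q0 * exp(-2.6 * Rc / (Hm0 * gamma_f))
Exponent = -2.6 * 2.29 / (1.94 * 0.67)
= -2.6 * 2.29 / 1.2998
= -4.580705
exp(-4.580705) = 0.010248
q = 0.169 * 0.010248
q = 0.001732 m^3/s/m

0.001732


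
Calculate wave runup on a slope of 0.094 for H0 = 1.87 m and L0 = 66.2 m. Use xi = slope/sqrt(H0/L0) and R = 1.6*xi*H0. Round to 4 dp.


xi = slope / sqrt(H0/L0)
H0/L0 = 1.87/66.2 = 0.028248
sqrt(0.028248) = 0.168071
xi = 0.094 / 0.168071 = 0.559289
R = 1.6 * xi * H0 = 1.6 * 0.559289 * 1.87
R = 1.6734 m

1.6734


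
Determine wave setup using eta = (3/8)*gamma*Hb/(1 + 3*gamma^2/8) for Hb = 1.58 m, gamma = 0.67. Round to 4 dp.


eta = (3/8) * gamma * Hb / (1 + 3*gamma^2/8)
Numerator = (3/8) * 0.67 * 1.58 = 0.396975
Denominator = 1 + 3*0.67^2/8 = 1 + 0.168338 = 1.168338
eta = 0.396975 / 1.168338
eta = 0.3398 m

0.3398


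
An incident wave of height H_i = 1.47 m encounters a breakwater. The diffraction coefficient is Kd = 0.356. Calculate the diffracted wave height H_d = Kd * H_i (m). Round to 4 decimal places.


H_d = Kd * H_i
H_d = 0.356 * 1.47
H_d = 0.5233 m

0.5233


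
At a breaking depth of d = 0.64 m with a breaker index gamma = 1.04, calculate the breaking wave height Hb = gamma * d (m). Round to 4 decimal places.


Hb = gamma * d
Hb = 1.04 * 0.64
Hb = 0.6656 m

0.6656


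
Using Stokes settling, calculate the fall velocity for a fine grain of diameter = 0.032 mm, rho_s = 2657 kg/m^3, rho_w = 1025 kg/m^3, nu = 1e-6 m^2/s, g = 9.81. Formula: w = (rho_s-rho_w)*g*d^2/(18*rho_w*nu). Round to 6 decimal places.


w = (rho_s - rho_w) * g * d^2 / (18 * rho_w * nu)
d = 0.032 mm = 0.000032 m
rho_s - rho_w = 2657 - 1025 = 1632
Numerator = 1632 * 9.81 * (0.000032)^2 = 0.000016394158
Denominator = 18 * 1025 * 1e-6 = 0.018450
w = 0.000889 m/s

0.000889


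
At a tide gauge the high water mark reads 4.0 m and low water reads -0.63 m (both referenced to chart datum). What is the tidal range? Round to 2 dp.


Tidal range = High water - Low water
Tidal range = 4.0 - (-0.63)
Tidal range = 4.63 m

4.63


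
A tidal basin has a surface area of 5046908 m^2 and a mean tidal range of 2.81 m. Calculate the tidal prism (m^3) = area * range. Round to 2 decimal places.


Tidal prism = Area * Tidal range
P = 5046908 * 2.81
P = 14181811.48 m^3

14181811.48


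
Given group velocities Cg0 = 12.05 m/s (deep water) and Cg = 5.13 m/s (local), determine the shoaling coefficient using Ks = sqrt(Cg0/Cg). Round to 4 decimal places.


Ks = sqrt(Cg0 / Cg)
Ks = sqrt(12.05 / 5.13)
Ks = sqrt(2.3489)
Ks = 1.5326

1.5326


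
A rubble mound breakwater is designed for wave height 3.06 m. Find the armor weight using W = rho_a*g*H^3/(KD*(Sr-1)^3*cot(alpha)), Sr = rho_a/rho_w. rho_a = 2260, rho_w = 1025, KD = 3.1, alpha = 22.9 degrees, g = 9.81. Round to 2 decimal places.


Sr = rho_a / rho_w = 2260 / 1025 = 2.204878
(Sr - 1) = 1.204878
(Sr - 1)^3 = 1.749159
cot(22.9) = 1 / tan(22.9) = 1 / 0.422417 = 2.367332
Numerator = 2260 * 9.81 * 3.06^3 = 635245.6883
Denominator = 3.1 * 1.749159 * 2.367332 = 12.836601
W = 635245.6883 / 12.836601
W = 49487.06 N

49487.06


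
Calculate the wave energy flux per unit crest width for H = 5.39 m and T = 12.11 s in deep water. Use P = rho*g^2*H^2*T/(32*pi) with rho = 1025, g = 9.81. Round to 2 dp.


P = rho * g^2 * H^2 * T / (32 * pi)
P = 1025 * 9.81^2 * 5.39^2 * 12.11 / (32 * pi)
P = 1025 * 96.2361 * 29.0521 * 12.11 / 100.53096
P = 345210.27 W/m

345210.27


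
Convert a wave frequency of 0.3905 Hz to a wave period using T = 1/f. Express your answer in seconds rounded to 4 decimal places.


T = 1 / f
T = 1 / 0.3905
T = 2.5608 s

2.5608


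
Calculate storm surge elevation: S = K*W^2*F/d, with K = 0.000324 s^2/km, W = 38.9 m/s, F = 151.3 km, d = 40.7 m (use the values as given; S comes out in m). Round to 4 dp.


S = K * W^2 * F / d
W^2 = 38.9^2 = 1513.21
S = 0.000324 * 1513.21 * 151.3 / 40.7
Numerator = 0.000324 * 1513.21 * 151.3 = 74.179370
S = 74.179370 / 40.7 = 1.8226 m

1.8226


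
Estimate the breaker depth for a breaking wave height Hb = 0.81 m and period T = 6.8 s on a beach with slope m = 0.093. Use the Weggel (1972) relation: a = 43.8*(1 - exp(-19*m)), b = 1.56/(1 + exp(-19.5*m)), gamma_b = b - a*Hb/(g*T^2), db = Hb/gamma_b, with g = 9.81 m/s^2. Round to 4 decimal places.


a = 43.8 * (1 - exp(-19 * m))
exp(-19 * 0.093) = exp(-1.7670) = 0.170845
a = 43.8 * (1 - 0.170845) = 36.317000
b = 1.56 / (1 + exp(-19.5 * m))
exp(-19.5 * 0.093) = exp(-1.8135) = 0.163082
b = 1.56 / (1 + 0.163082) = 1.341264
Hb / (g * T^2) = 0.81 / (9.81 * 6.8^2) = 0.81 / 453.6144 = 0.00178566
gamma_b = b - a * Hb/(g*T^2) = 1.341264 - 36.317000 * 0.00178566 = 1.276414
db = Hb / gamma_b = 0.81 / 1.276414
db = 0.6346 m

0.6346


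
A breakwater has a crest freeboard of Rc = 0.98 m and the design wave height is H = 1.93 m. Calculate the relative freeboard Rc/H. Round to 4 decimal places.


Relative freeboard = Rc / H
= 0.98 / 1.93
= 0.5078

0.5078


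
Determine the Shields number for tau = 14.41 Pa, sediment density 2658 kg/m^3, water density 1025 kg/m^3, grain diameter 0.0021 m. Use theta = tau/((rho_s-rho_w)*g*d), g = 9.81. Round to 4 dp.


theta = tau / ((rho_s - rho_w) * g * d)
rho_s - rho_w = 2658 - 1025 = 1633
Denominator = 1633 * 9.81 * 0.0021 = 33.641433
theta = 14.41 / 33.641433
theta = 0.4283

0.4283


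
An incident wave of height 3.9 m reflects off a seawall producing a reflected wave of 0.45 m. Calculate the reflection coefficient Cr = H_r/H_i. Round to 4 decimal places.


Cr = H_r / H_i
Cr = 0.45 / 3.9
Cr = 0.1154

0.1154


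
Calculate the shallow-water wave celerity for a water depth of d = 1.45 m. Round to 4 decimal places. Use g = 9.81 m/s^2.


Using the shallow-water approximation:
C = sqrt(g * d) = sqrt(9.81 * 1.45)
C = sqrt(14.2245)
C = 3.7715 m/s

3.7715


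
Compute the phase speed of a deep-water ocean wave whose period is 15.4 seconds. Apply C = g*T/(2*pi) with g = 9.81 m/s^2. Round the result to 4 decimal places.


We use the deep-water celerity formula:
C = g * T / (2 * pi)
C = 9.81 * 15.4 / (2 * 3.14159...)
C = 151.074000 / 6.283185
C = 24.0442 m/s

24.0442


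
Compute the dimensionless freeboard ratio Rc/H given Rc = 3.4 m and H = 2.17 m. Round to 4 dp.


Relative freeboard = Rc / H
= 3.4 / 2.17
= 1.5668

1.5668


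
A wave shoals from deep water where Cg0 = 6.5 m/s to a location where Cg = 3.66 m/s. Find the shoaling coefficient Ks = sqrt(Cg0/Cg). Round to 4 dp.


Ks = sqrt(Cg0 / Cg)
Ks = sqrt(6.5 / 3.66)
Ks = sqrt(1.7760)
Ks = 1.3327

1.3327


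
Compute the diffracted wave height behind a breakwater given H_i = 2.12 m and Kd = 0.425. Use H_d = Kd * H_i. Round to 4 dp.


H_d = Kd * H_i
H_d = 0.425 * 2.12
H_d = 0.9010 m

0.9010


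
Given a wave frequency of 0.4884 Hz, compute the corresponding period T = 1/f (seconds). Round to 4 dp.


T = 1 / f
T = 1 / 0.4884
T = 2.0475 s

2.0475


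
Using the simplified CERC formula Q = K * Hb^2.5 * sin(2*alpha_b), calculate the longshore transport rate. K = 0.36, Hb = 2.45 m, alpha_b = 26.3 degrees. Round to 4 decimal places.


Q = K * Hb^2.5 * sin(2 * alpha_b)
Hb^2.5 = 2.45^2.5 = 9.395399
sin(2 * 26.3) = sin(52.6) = 0.794415
Q = 0.36 * 9.395399 * 0.794415
Q = 2.6870 m^3/s

2.6870


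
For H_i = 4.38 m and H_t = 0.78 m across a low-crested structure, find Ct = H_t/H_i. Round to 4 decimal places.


Ct = H_t / H_i
Ct = 0.78 / 4.38
Ct = 0.1781

0.1781


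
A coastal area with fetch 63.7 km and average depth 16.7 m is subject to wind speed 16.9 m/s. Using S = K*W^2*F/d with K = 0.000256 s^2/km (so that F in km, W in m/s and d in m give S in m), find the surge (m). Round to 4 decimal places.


S = K * W^2 * F / d
W^2 = 16.9^2 = 285.61
S = 0.000256 * 285.61 * 63.7 / 16.7
Numerator = 0.000256 * 285.61 * 63.7 = 4.657499
S = 4.657499 / 16.7 = 0.2789 m

0.2789


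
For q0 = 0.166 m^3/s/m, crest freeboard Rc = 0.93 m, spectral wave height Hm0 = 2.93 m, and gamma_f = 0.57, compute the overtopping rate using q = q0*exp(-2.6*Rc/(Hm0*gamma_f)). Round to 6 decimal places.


q = q0 * exp(-2.6 * Rc / (Hm0 * gamma_f))
Exponent = -2.6 * 0.93 / (2.93 * 0.57)
= -2.6 * 0.93 / 1.6701
= -1.447817
exp(-1.447817) = 0.235083
q = 0.166 * 0.235083
q = 0.039024 m^3/s/m

0.039024


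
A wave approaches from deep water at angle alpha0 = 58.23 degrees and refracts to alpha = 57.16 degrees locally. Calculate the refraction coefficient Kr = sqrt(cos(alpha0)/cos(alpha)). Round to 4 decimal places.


Kr = sqrt(cos(alpha0) / cos(alpha))
cos(58.23) = 0.526511
cos(57.16) = 0.542295
Kr = sqrt(0.526511 / 0.542295)
Kr = sqrt(0.970894)
Kr = 0.9853

0.9853


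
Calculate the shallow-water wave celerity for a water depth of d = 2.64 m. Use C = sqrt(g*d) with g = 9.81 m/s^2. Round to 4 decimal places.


Using the shallow-water approximation:
C = sqrt(g * d) = sqrt(9.81 * 2.64)
C = sqrt(25.8984)
C = 5.0890 m/s

5.0890


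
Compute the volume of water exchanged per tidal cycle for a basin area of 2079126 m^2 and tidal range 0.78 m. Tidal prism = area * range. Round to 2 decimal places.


Tidal prism = Area * Tidal range
P = 2079126 * 0.78
P = 1621718.28 m^3

1621718.28


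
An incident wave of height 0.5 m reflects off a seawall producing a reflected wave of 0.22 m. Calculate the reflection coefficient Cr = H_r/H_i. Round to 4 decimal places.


Cr = H_r / H_i
Cr = 0.22 / 0.5
Cr = 0.4400

0.4400


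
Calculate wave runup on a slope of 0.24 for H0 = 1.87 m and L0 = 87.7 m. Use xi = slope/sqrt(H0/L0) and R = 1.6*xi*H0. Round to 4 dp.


xi = slope / sqrt(H0/L0)
H0/L0 = 1.87/87.7 = 0.021323
sqrt(0.021323) = 0.146023
xi = 0.24 / 0.146023 = 1.643578
R = 1.6 * xi * H0 = 1.6 * 1.643578 * 1.87
R = 4.9176 m

4.9176


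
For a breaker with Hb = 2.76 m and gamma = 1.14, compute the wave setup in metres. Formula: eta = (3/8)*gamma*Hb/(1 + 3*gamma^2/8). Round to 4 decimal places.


eta = (3/8) * gamma * Hb / (1 + 3*gamma^2/8)
Numerator = (3/8) * 1.14 * 2.76 = 1.179900
Denominator = 1 + 3*1.14^2/8 = 1 + 0.487350 = 1.487350
eta = 1.179900 / 1.487350
eta = 0.7933 m

0.7933


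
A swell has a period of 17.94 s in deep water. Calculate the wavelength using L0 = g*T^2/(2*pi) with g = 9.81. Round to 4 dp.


L0 = g * T^2 / (2 * pi)
L0 = 9.81 * 17.94^2 / (2 * pi)
L0 = 9.81 * 321.8436 / 6.28319
L0 = 3157.2857 / 6.28319
L0 = 502.4976 m

502.4976


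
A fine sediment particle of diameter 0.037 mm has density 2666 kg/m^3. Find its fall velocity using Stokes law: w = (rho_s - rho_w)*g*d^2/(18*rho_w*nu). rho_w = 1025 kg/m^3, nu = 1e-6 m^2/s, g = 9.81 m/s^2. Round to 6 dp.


w = (rho_s - rho_w) * g * d^2 / (18 * rho_w * nu)
d = 0.037 mm = 0.000037 m
rho_s - rho_w = 2666 - 1025 = 1641
Numerator = 1641 * 9.81 * (0.000037)^2 = 0.000022038449
Denominator = 18 * 1025 * 1e-6 = 0.018450
w = 0.001194 m/s

0.001194


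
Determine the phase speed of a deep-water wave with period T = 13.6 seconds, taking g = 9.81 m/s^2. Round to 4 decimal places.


We use the deep-water celerity formula:
C = g * T / (2 * pi)
C = 9.81 * 13.6 / (2 * 3.14159...)
C = 133.416000 / 6.283185
C = 21.2338 m/s

21.2338


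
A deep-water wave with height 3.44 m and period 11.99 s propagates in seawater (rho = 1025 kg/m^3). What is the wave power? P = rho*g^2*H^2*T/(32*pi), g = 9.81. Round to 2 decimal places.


P = rho * g^2 * H^2 * T / (32 * pi)
P = 1025 * 9.81^2 * 3.44^2 * 11.99 / (32 * pi)
P = 1025 * 96.2361 * 11.8336 * 11.99 / 100.53096
P = 139218.87 W/m

139218.87


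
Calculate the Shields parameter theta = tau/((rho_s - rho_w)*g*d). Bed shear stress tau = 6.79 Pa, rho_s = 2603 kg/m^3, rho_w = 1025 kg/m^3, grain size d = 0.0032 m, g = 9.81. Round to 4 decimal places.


theta = tau / ((rho_s - rho_w) * g * d)
rho_s - rho_w = 2603 - 1025 = 1578
Denominator = 1578 * 9.81 * 0.0032 = 49.536576
theta = 6.79 / 49.536576
theta = 0.1371

0.1371


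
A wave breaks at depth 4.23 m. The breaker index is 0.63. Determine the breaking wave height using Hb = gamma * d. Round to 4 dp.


Hb = gamma * d
Hb = 0.63 * 4.23
Hb = 2.6649 m

2.6649


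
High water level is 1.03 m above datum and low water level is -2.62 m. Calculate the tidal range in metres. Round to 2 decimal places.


Tidal range = High water - Low water
Tidal range = 1.03 - (-2.62)
Tidal range = 3.65 m

3.65
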